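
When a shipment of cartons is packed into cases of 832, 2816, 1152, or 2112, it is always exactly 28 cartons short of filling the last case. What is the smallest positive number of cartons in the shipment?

Being 28 short of a full case of size k means N ≡ −28 (mod k), i.e. N + 28 is a multiple of each size.
832 = 2^6 × 13
2816 = 2^8 × 11
1152 = 2^7 × 3^2
2112 = 2^6 × 3 × 11
LCM(832, 2816, 1152, 2112) = 2^8 × 3^2 × 11 × 13 = 329472.
Smallest positive N is 329472 − 28 = 329444.

329444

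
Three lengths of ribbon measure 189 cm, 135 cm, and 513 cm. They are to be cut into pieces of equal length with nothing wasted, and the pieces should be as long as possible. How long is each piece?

27 cm

Each piece length must divide every original length, so the longest possible is gcd(189, 135, 513).
189 = 3^3 × 7
135 = 3^3 × 5
513 = 3^3 × 19
gcd(189, 135, 513) = 3^3 = 27.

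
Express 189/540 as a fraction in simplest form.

189 = 3^3 × 7
540 = 2^2 × 3^3 × 5
gcd(189, 540) = 3^3 = 27.
Divide numerator and denominator by 27: 189/540 = 7/20.

7/20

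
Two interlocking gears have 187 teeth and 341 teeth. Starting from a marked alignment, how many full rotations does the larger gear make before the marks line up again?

17 rotations

All finish a whole number of cycles simultaneously at t = LCM of the periods.
187 = 11 × 17
341 = 11 × 31
LCM(187, 341) = 11 × 17 × 31 = 5797.
Rotations for period 341: 5797 / 341 = 17.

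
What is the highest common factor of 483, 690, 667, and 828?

483 = 3 × 7 × 23
690 = 2 × 3 × 5 × 23
667 = 23 × 29
828 = 2^2 × 3^2 × 23
gcd(483, 690, 667, 828) = 23.

23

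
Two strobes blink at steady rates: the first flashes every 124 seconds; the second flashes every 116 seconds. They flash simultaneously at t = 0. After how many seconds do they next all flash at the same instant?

3596 seconds

The first simultaneous occurrence is after LCM of the individual periods.
124 = 2^2 × 31
116 = 2^2 × 29
LCM(124, 116) = 2^2 × 29 × 31 = 3596.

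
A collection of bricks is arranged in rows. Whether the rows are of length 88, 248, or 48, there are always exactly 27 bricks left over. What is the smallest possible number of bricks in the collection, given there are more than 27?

N − 27 must be a common multiple of 88, 248, and 48.
88 = 2^3 × 11
248 = 2^3 × 31
48 = 2^4 × 3
LCM(88, 248, 48) = 2^4 × 3 × 11 × 31 = 16368.
Smallest N > 27 is LCM + 27 = 16368 + 27 = 16395.

16395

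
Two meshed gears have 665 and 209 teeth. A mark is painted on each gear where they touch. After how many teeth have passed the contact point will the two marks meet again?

The first simultaneous occurrence is after LCM of the individual periods.
665 = 5 × 7 × 19
209 = 11 × 19
LCM(665, 209) = 5 × 7 × 11 × 19 = 7315.

7315 teeth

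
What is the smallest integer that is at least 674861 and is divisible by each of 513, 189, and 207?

The integer must be a common multiple of 513, 189, and 207, so a multiple of their LCM.
513 = 3^3 × 19
189 = 3^3 × 7
207 = 3^2 × 23
LCM(513, 189, 207) = 3^3 × 7 × 19 × 23 = 82593.
Smallest multiple of 82593 that is ≥ 674861: ⌈674861/82593⌉ × 82593 = 9 × 82593 = 743337.

743337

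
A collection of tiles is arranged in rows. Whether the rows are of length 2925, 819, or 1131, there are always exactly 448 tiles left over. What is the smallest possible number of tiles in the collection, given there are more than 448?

594223

N − 448 must be a common multiple of 2925, 819, and 1131.
2925 = 3^2 × 5^2 × 13
819 = 3^2 × 7 × 13
1131 = 3 × 13 × 29
LCM(2925, 819, 1131) = 3^2 × 5^2 × 7 × 13 × 29 = 593775.
Smallest N > 448 is LCM + 448 = 593775 + 448 = 594223.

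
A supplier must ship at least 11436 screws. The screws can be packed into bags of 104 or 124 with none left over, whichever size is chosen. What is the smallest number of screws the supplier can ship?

12896

The number of screws must be a common multiple of 104 and 124, so a multiple of their LCM.
104 = 2^3 × 13
124 = 2^2 × 31
LCM(104, 124) = 2^3 × 13 × 31 = 3224.
Smallest multiple of 3224 that is ≥ 11436: ⌈11436/3224⌉ × 3224 = 4 × 3224 = 12896.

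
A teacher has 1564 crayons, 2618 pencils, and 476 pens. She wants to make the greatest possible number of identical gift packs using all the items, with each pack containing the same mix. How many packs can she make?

The pack count must divide each quantity, so the greatest is gcd(1564, 2618, 476).
1564 = 2^2 × 17 × 23
2618 = 2 × 7 × 11 × 17
476 = 2^2 × 7 × 17
gcd(1564, 2618, 476) = 2 × 17 = 34.

34 packs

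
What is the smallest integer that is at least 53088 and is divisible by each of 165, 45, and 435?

The integer must be a common multiple of 165, 45, and 435, so a multiple of their LCM.
165 = 3 × 5 × 11
45 = 3^2 × 5
435 = 3 × 5 × 29
LCM(165, 45, 435) = 3^2 × 5 × 11 × 29 = 14355.
Smallest multiple of 14355 that is ≥ 53088: ⌈53088/14355⌉ × 14355 = 4 × 14355 = 57420.

57420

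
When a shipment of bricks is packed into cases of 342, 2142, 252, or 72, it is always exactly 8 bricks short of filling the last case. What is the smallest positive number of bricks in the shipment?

Being 8 short of a full case of size k means N ≡ −8 (mod k), i.e. N + 8 is a multiple of each size.
342 = 2 × 3^2 × 19
2142 = 2 × 3^2 × 7 × 17
252 = 2^2 × 3^2 × 7
72 = 2^3 × 3^2
LCM(342, 2142, 252, 72) = 2^3 × 3^2 × 7 × 17 × 19 = 162792.
Smallest positive N is 162792 − 8 = 162784.

162784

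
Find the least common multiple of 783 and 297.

8613

783 = 3^3 × 29
297 = 3^3 × 11
LCM(783, 297) = 3^3 × 11 × 29 = 8613.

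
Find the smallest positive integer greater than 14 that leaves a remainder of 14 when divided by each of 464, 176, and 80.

N − 14 must be a common multiple of 464, 176, and 80.
464 = 2^4 × 29
176 = 2^4 × 11
80 = 2^4 × 5
LCM(464, 176, 80) = 2^4 × 5 × 11 × 29 = 25520.
Smallest N > 14 is LCM + 14 = 25520 + 14 = 25534.

25534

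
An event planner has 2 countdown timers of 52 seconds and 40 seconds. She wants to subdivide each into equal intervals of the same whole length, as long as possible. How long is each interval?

The interval must divide each timer length; the longest such is the gcd.
52 = 2^2 × 13
40 = 2^3 × 5
gcd(52, 40) = 2^2 = 4.

4 seconds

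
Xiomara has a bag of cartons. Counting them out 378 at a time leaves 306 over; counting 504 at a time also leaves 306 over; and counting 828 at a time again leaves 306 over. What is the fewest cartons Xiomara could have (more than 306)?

35082

N − 306 must be a common multiple of 378, 504, and 828.
378 = 2 × 3^3 × 7
504 = 2^3 × 3^2 × 7
828 = 2^2 × 3^2 × 23
LCM(378, 504, 828) = 2^3 × 3^3 × 7 × 23 = 34776.
Smallest N > 306 is LCM + 306 = 34776 + 306 = 35082.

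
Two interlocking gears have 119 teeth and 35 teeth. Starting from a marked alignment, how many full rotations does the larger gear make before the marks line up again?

5 rotations

The first common completion time is the LCM of the periods.
119 = 7 × 17
35 = 5 × 7
LCM(119, 35) = 5 × 7 × 17 = 595.
Rotations for period 119: 595 / 119 = 5.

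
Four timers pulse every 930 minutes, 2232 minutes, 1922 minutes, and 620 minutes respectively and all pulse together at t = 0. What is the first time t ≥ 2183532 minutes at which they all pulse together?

2421720 minutes

Joint pulses occur at multiples of LCM(930, 2232, 1922, 620).
930 = 2 × 3 × 5 × 31
2232 = 2^3 × 3^2 × 31
1922 = 2 × 31^2
620 = 2^2 × 5 × 31
LCM(930, 2232, 1922, 620) = 2^3 × 3^2 × 5 × 31^2 = 345960.
Smallest multiple of 345960 that is ≥ 2183532: ⌈2183532/345960⌉ × 345960 = 7 × 345960 = 2421720.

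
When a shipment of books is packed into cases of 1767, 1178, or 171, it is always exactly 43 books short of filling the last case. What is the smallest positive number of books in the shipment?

Being 43 short of a full case of size k means N ≡ −43 (mod k), i.e. N + 43 is a multiple of each size.
1767 = 3 × 19 × 31
1178 = 2 × 19 × 31
171 = 3^2 × 19
LCM(1767, 1178, 171) = 2 × 3^2 × 19 × 31 = 10602.
Smallest positive N is 10602 − 43 = 10559.

10559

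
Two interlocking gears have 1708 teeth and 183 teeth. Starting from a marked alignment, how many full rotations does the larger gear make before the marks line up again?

All finish a whole number of cycles simultaneously at t = LCM of the periods.
1708 = 2^2 × 7 × 61
183 = 3 × 61
LCM(1708, 183) = 2^2 × 3 × 7 × 61 = 5124.
Rotations for period 1708: 5124 / 1708 = 3.

3 rotations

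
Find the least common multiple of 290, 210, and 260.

158340

290 = 2 × 5 × 29
210 = 2 × 3 × 5 × 7
260 = 2^2 × 5 × 13
LCM(290, 210, 260) = 2^2 × 3 × 5 × 7 × 13 × 29 = 158340.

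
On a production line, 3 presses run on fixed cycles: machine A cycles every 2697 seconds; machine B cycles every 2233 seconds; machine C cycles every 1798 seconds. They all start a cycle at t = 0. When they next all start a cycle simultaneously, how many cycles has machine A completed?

They are all back at their starting positions together after one LCM of the periods.
2697 = 3 × 29 × 31
2233 = 7 × 11 × 29
1798 = 2 × 29 × 31
LCM(2697, 2233, 1798) = 2 × 3 × 7 × 11 × 29 × 31 = 415338.
Cycles for period 2697: 415338 / 2697 = 154.

154 cycles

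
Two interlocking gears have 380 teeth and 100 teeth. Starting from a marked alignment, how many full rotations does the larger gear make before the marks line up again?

The first common completion time is the LCM of the periods.
380 = 2^2 × 5 × 19
100 = 2^2 × 5^2
LCM(380, 100) = 2^2 × 5^2 × 19 = 1900.
Rotations for period 380: 1900 / 380 = 5.

5 rotations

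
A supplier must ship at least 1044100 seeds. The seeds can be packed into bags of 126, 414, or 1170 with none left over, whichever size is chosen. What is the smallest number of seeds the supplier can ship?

The number of seeds must be a common multiple of 126, 414, and 1170, so a multiple of their LCM.
126 = 2 × 3^2 × 7
414 = 2 × 3^2 × 23
1170 = 2 × 3^2 × 5 × 13
LCM(126, 414, 1170) = 2 × 3^2 × 5 × 7 × 13 × 23 = 188370.
Smallest multiple of 188370 that is ≥ 1044100: ⌈1044100/188370⌉ × 188370 = 6 × 188370 = 1130220.

1130220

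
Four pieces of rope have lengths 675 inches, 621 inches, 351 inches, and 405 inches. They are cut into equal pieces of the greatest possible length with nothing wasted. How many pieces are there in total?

76

Piece length = gcd(675, 621, 351, 405).
675 = 3^3 × 5^2
621 = 3^3 × 23
351 = 3^3 × 13
405 = 3^4 × 5
gcd(675, 621, 351, 405) = 3^3 = 27.
Total pieces = 675/27 + 621/27 + 351/27 + 405/27 = 25 + 23 + 13 + 15 = 76.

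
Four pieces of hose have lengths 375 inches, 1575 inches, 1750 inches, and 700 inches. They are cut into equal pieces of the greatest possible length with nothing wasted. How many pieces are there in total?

176

Piece length = gcd(375, 1575, 1750, 700).
375 = 3 × 5^3
1575 = 3^2 × 5^2 × 7
1750 = 2 × 5^3 × 7
700 = 2^2 × 5^2 × 7
gcd(375, 1575, 1750, 700) = 5^2 = 25.
Total pieces = 375/25 + 1575/25 + 1750/25 + 700/25 = 15 + 63 + 70 + 28 = 176.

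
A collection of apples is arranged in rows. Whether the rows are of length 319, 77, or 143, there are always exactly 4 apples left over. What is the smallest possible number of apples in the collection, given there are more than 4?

29033

N − 4 must be a common multiple of 319, 77, and 143.
319 = 11 × 29
77 = 7 × 11
143 = 11 × 13
LCM(319, 77, 143) = 7 × 11 × 13 × 29 = 29029.
Smallest N > 4 is LCM + 4 = 29029 + 4 = 29033.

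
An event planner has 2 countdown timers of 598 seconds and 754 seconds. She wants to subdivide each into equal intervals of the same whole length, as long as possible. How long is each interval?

The interval must divide each timer length; the longest such is the gcd.
598 = 2 × 13 × 23
754 = 2 × 13 × 29
gcd(598, 754) = 2 × 13 = 26.

26 seconds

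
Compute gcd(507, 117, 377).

507 = 3 × 13^2
117 = 3^2 × 13
377 = 13 × 29
gcd(507, 117, 377) = 13.

13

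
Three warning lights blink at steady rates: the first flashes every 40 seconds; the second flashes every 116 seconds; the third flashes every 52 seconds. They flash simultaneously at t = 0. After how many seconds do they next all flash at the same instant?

15080 seconds

The first simultaneous occurrence is after LCM of the individual periods.
40 = 2^3 × 5
116 = 2^2 × 29
52 = 2^2 × 13
LCM(40, 116, 52) = 2^3 × 5 × 13 × 29 = 15080.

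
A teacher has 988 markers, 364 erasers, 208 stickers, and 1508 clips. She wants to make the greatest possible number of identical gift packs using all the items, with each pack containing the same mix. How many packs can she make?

52 packs

The pack count must divide each quantity, so the greatest is gcd(988, 364, 208, 1508).
988 = 2^2 × 13 × 19
364 = 2^2 × 7 × 13
208 = 2^4 × 13
1508 = 2^2 × 13 × 29
gcd(988, 364, 208, 1508) = 2^2 × 13 = 52.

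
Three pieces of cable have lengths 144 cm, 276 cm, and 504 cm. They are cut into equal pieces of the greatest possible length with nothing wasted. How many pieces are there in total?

Piece length = gcd(144, 276, 504).
144 = 2^4 × 3^2
276 = 2^2 × 3 × 23
504 = 2^3 × 3^2 × 7
gcd(144, 276, 504) = 2^2 × 3 = 12.
Total pieces = 144/12 + 276/12 + 504/12 = 12 + 23 + 42 = 77.

77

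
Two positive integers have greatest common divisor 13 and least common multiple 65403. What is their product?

850239

For any two positive integers, gcd × lcm = product = 13 × 65403 = 850239.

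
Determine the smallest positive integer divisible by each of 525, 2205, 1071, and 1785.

187425

525 = 3 × 5^2 × 7
2205 = 3^2 × 5 × 7^2
1071 = 3^2 × 7 × 17
1785 = 3 × 5 × 7 × 17
LCM(525, 2205, 1071, 1785) = 3^2 × 5^2 × 7^2 × 17 = 187425.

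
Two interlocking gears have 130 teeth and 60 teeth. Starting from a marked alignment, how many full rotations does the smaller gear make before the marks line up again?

All finish a whole number of cycles simultaneously at t = LCM of the periods.
130 = 2 × 5 × 13
60 = 2^2 × 3 × 5
LCM(130, 60) = 2^2 × 3 × 5 × 13 = 780.
Rotations for period 60: 780 / 60 = 13.

13 rotations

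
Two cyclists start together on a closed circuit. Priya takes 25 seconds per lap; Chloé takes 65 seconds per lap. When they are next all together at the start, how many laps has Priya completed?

All finish a whole number of cycles simultaneously at t = LCM of the periods.
25 = 5^2
65 = 5 × 13
LCM(25, 65) = 5^2 × 13 = 325.
Laps for period 25: 325 / 25 = 13.

13 laps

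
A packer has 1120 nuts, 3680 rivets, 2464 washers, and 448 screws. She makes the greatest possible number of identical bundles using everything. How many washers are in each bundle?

Number of bundles = gcd(1120, 3680, 2464, 448).
1120 = 2^5 × 5 × 7
3680 = 2^5 × 5 × 23
2464 = 2^5 × 7 × 11
448 = 2^6 × 7
gcd(1120, 3680, 2464, 448) = 2^5 = 32.
washers per bundle = 2464 / 32 = 77.

77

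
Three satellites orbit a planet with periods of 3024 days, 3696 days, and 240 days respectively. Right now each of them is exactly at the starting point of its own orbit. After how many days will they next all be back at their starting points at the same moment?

The first simultaneous occurrence is after LCM of the individual periods.
3024 = 2^4 × 3^3 × 7
3696 = 2^4 × 3 × 7 × 11
240 = 2^4 × 3 × 5
LCM(3024, 3696, 240) = 2^4 × 3^3 × 5 × 7 × 11 = 166320.

166320 days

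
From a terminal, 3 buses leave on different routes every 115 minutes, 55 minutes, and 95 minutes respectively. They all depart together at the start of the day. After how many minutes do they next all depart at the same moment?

24035 minutes

The first simultaneous occurrence is after LCM of the individual periods.
115 = 5 × 23
55 = 5 × 11
95 = 5 × 19
LCM(115, 55, 95) = 5 × 11 × 19 × 23 = 24035.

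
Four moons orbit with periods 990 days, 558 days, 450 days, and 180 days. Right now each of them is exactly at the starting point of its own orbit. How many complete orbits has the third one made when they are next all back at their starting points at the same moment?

They are all back at their starting positions together after one LCM of the periods.
990 = 2 × 3^2 × 5 × 11
558 = 2 × 3^2 × 31
450 = 2 × 3^2 × 5^2
180 = 2^2 × 3^2 × 5
LCM(990, 558, 450, 180) = 2^2 × 3^2 × 5^2 × 11 × 31 = 306900.
Orbits for period 450: 306900 / 450 = 682.

682 orbits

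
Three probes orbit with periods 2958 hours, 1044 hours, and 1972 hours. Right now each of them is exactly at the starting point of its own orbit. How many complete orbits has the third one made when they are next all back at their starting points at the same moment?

They are all back at their starting positions together after one LCM of the periods.
2958 = 2 × 3 × 17 × 29
1044 = 2^2 × 3^2 × 29
1972 = 2^2 × 17 × 29
LCM(2958, 1044, 1972) = 2^2 × 3^2 × 17 × 29 = 17748.
Orbits for period 1972: 17748 / 1972 = 9.

9 orbits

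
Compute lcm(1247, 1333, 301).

270599

1247 = 29 × 43
1333 = 31 × 43
301 = 7 × 43
LCM(1247, 1333, 301) = 7 × 29 × 31 × 43 = 270599.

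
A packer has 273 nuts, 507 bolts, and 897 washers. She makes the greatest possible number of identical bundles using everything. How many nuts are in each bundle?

7

Number of bundles = gcd(273, 507, 897).
273 = 3 × 7 × 13
507 = 3 × 13^2
897 = 3 × 13 × 23
gcd(273, 507, 897) = 3 × 13 = 39.
nuts per bundle = 273 / 39 = 7.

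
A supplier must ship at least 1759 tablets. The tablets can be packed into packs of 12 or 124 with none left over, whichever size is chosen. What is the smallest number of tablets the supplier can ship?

1860

The number of tablets must be a common multiple of 12 and 124, so a multiple of their LCM.
12 = 2^2 × 3
124 = 2^2 × 31
LCM(12, 124) = 2^2 × 3 × 31 = 372.
Smallest multiple of 372 that is ≥ 1759: ⌈1759/372⌉ × 372 = 5 × 372 = 1860.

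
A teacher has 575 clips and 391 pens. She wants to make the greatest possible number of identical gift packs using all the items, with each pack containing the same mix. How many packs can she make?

23 packs

By the Euclidean algorithm:
575 = 1 × 391 + 184
391 = 2 × 184 + 23
184 = 8 × 23 + 0
gcd(575, 391) = 23.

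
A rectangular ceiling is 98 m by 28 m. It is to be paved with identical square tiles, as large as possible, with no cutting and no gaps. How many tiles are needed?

14

Tile side = gcd(98, 28).
98 = 2 × 7^2
28 = 2^2 × 7
gcd(98, 28) = 2 × 7 = 14.
Tiles: (98/14) × (28/14) = 7 × 2 = 14.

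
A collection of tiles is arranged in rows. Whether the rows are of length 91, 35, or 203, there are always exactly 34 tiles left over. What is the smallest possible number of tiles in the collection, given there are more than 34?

13229

N − 34 must be a common multiple of 91, 35, and 203.
91 = 7 × 13
35 = 5 × 7
203 = 7 × 29
LCM(91, 35, 203) = 5 × 7 × 13 × 29 = 13195.
Smallest N > 34 is LCM + 34 = 13195 + 34 = 13229.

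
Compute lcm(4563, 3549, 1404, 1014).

127764

4563 = 3^3 × 13^2
3549 = 3 × 7 × 13^2
1404 = 2^2 × 3^3 × 13
1014 = 2 × 3 × 13^2
LCM(4563, 3549, 1404, 1014) = 2^2 × 3^3 × 7 × 13^2 = 127764.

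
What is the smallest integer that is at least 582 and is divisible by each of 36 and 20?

720

The integer must be a common multiple of 36 and 20, so a multiple of their LCM.
36 = 2^2 × 3^2
20 = 2^2 × 5
LCM(36, 20) = 2^2 × 3^2 × 5 = 180.
Smallest multiple of 180 that is ≥ 582: ⌈582/180⌉ × 180 = 4 × 180 = 720.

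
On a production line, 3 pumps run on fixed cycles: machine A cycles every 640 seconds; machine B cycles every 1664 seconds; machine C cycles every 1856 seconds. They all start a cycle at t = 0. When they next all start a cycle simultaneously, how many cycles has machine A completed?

377 cycles

All finish a whole number of cycles simultaneously at t = LCM of the periods.
640 = 2^7 × 5
1664 = 2^7 × 13
1856 = 2^6 × 29
LCM(640, 1664, 1856) = 2^7 × 5 × 13 × 29 = 241280.
Cycles for period 640: 241280 / 640 = 377.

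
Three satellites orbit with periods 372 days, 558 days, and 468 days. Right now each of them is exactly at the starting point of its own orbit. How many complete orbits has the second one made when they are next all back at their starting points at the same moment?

All finish a whole number of cycles simultaneously at t = LCM of the periods.
372 = 2^2 × 3 × 31
558 = 2 × 3^2 × 31
468 = 2^2 × 3^2 × 13
LCM(372, 558, 468) = 2^2 × 3^2 × 13 × 31 = 14508.
Orbits for period 558: 14508 / 558 = 26.

26 orbits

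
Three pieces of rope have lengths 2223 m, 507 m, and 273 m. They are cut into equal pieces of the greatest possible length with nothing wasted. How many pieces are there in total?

Piece length = gcd(2223, 507, 273).
2223 = 3^2 × 13 × 19
507 = 3 × 13^2
273 = 3 × 7 × 13
gcd(2223, 507, 273) = 3 × 13 = 39.
Total pieces = 2223/39 + 507/39 + 273/39 = 57 + 13 + 7 = 77.

77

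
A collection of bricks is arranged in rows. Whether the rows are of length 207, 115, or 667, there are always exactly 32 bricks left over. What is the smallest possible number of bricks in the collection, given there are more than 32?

N − 32 must be a common multiple of 207, 115, and 667.
207 = 3^2 × 23
115 = 5 × 23
667 = 23 × 29
LCM(207, 115, 667) = 3^2 × 5 × 23 × 29 = 30015.
Smallest N > 32 is LCM + 32 = 30015 + 32 = 30047.

30047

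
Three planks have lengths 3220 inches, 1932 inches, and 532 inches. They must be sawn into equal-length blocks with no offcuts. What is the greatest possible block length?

The block length must divide every plank, so the greatest is gcd(3220, 1932, 532).
3220 = 2^2 × 5 × 7 × 23
1932 = 2^2 × 3 × 7 × 23
532 = 2^2 × 7 × 19
gcd(3220, 1932, 532) = 2^2 × 7 = 28.

28 inches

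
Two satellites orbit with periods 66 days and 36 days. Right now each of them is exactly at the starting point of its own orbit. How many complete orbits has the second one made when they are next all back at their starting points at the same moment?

The first common completion time is the LCM of the periods.
66 = 2 × 3 × 11
36 = 2^2 × 3^2
LCM(66, 36) = 2^2 × 3^2 × 11 = 396.
Orbits for period 36: 396 / 36 = 11.

11 orbits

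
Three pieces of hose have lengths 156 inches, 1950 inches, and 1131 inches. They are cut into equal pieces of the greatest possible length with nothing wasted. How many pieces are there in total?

Piece length = gcd(156, 1950, 1131).
156 = 2^2 × 3 × 13
1950 = 2 × 3 × 5^2 × 13
1131 = 3 × 13 × 29
gcd(156, 1950, 1131) = 3 × 13 = 39.
Total pieces = 156/39 + 1950/39 + 1131/39 = 4 + 50 + 29 = 83.

83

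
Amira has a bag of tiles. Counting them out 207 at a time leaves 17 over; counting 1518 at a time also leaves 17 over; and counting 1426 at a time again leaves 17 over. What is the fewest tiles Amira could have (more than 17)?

N − 17 must be a common multiple of 207, 1518, and 1426.
207 = 3^2 × 23
1518 = 2 × 3 × 11 × 23
1426 = 2 × 23 × 31
LCM(207, 1518, 1426) = 2 × 3^2 × 11 × 23 × 31 = 141174.
Smallest N > 17 is LCM + 17 = 141174 + 17 = 141191.

141191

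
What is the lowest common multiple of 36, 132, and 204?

6732

36 = 2^2 × 3^2
132 = 2^2 × 3 × 11
204 = 2^2 × 3 × 17
LCM(36, 132, 204) = 2^2 × 3^2 × 11 × 17 = 6732.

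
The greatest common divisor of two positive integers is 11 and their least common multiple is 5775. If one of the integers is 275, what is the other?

For two integers, gcd × lcm = product, so the other is (11 × 5775) / 275 = 63525 / 275 = 231.

231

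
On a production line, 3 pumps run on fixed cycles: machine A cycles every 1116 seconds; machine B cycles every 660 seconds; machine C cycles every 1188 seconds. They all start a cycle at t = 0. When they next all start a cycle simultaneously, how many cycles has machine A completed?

They are all back at their starting positions together after one LCM of the periods.
1116 = 2^2 × 3^2 × 31
660 = 2^2 × 3 × 5 × 11
1188 = 2^2 × 3^3 × 11
LCM(1116, 660, 1188) = 2^2 × 3^3 × 5 × 11 × 31 = 184140.
Cycles for period 1116: 184140 / 1116 = 165.

165 cycles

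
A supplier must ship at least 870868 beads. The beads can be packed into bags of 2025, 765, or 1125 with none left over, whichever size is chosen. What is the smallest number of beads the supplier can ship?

1032750

The number of beads must be a common multiple of 2025, 765, and 1125, so a multiple of their LCM.
2025 = 3^4 × 5^2
765 = 3^2 × 5 × 17
1125 = 3^2 × 5^3
LCM(2025, 765, 1125) = 3^4 × 5^3 × 17 = 172125.
Smallest multiple of 172125 that is ≥ 870868: ⌈870868/172125⌉ × 172125 = 6 × 172125 = 1032750.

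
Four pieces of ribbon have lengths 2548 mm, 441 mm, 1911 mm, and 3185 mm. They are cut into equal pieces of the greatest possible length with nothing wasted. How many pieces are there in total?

165

Piece length = gcd(2548, 441, 1911, 3185).
2548 = 2^2 × 7^2 × 13
441 = 3^2 × 7^2
1911 = 3 × 7^2 × 13
3185 = 5 × 7^2 × 13
gcd(2548, 441, 1911, 3185) = 7^2 = 49.
Total pieces = 2548/49 + 441/49 + 1911/49 + 3185/49 = 52 + 9 + 39 + 65 = 165.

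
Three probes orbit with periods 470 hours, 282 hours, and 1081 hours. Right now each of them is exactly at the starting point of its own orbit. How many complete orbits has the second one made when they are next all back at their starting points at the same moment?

115 orbits

The first common completion time is the LCM of the periods.
470 = 2 × 5 × 47
282 = 2 × 3 × 47
1081 = 23 × 47
LCM(470, 282, 1081) = 2 × 3 × 5 × 23 × 47 = 32430.
Orbits for period 282: 32430 / 282 = 115.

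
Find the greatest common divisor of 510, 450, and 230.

10

510 = 2 × 3 × 5 × 17
450 = 2 × 3^2 × 5^2
230 = 2 × 5 × 23
gcd(510, 450, 230) = 2 × 5 = 10.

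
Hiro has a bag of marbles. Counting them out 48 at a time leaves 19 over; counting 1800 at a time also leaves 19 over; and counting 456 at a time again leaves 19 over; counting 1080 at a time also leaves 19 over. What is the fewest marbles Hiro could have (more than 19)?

205219

N − 19 must be a common multiple of 48, 1800, 456, and 1080.
48 = 2^4 × 3
1800 = 2^3 × 3^2 × 5^2
456 = 2^3 × 3 × 19
1080 = 2^3 × 3^3 × 5
LCM(48, 1800, 456, 1080) = 2^4 × 3^3 × 5^2 × 19 = 205200.
Smallest N > 19 is LCM + 19 = 205200 + 19 = 205219.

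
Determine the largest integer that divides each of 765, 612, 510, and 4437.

51

765 = 3^2 × 5 × 17
612 = 2^2 × 3^2 × 17
510 = 2 × 3 × 5 × 17
4437 = 3^2 × 17 × 29
gcd(765, 612, 510, 4437) = 3 × 17 = 51.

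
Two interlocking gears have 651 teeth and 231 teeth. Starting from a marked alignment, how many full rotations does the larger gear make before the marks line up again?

They are all back at their starting positions together after one LCM of the periods.
651 = 3 × 7 × 31
231 = 3 × 7 × 11
LCM(651, 231) = 3 × 7 × 11 × 31 = 7161.
Rotations for period 651: 7161 / 651 = 11.

11 rotations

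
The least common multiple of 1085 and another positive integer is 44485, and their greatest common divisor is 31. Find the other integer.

gcd × lcm = product of the two integers, so the other integer is (31 × 44485) / 1085 = 1271.

1271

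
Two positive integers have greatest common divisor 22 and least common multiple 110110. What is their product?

For any two positive integers, gcd × lcm = product = 22 × 110110 = 2422420.

2422420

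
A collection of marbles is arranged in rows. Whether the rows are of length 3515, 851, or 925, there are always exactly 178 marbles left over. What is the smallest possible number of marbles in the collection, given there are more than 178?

N − 178 must be a common multiple of 3515, 851, and 925.
3515 = 5 × 19 × 37
851 = 23 × 37
925 = 5^2 × 37
LCM(3515, 851, 925) = 5^2 × 19 × 23 × 37 = 404225.
Smallest N > 178 is LCM + 178 = 404225 + 178 = 404403.

404403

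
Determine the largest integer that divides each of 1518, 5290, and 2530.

46

1518 = 2 × 3 × 11 × 23
5290 = 2 × 5 × 23^2
2530 = 2 × 5 × 11 × 23
gcd(1518, 5290, 2530) = 2 × 23 = 46.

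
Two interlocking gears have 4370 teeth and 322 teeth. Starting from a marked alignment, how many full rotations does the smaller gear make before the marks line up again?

They are all back at their starting positions together after one LCM of the periods.
4370 = 2 × 5 × 19 × 23
322 = 2 × 7 × 23
LCM(4370, 322) = 2 × 5 × 7 × 19 × 23 = 30590.
Rotations for period 322: 30590 / 322 = 95.

95 rotations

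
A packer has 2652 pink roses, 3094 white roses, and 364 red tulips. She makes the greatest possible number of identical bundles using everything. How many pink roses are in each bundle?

102

Number of bundles = gcd(2652, 3094, 364).
2652 = 2^2 × 3 × 13 × 17
3094 = 2 × 7 × 13 × 17
364 = 2^2 × 7 × 13
gcd(2652, 3094, 364) = 2 × 13 = 26.
pink roses per bundle = 2652 / 26 = 102.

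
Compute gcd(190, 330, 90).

190 = 2 × 5 × 19
330 = 2 × 3 × 5 × 11
90 = 2 × 3^2 × 5
gcd(190, 330, 90) = 2 × 5 = 10.

10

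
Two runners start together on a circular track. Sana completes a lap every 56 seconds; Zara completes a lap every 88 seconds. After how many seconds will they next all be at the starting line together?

The first simultaneous occurrence is after LCM of the individual periods.
56 = 2^3 × 7
88 = 2^3 × 11
LCM(56, 88) = 2^3 × 7 × 11 = 616.

616 seconds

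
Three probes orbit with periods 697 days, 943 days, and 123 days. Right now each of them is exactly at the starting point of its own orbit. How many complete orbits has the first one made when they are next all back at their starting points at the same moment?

They are all back at their starting positions together after one LCM of the periods.
697 = 17 × 41
943 = 23 × 41
123 = 3 × 41
LCM(697, 943, 123) = 3 × 17 × 23 × 41 = 48093.
Orbits for period 697: 48093 / 697 = 69.

69 orbits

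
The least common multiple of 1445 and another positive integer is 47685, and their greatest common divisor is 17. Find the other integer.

gcd × lcm = product of the two integers, so the other integer is (17 × 47685) / 1445 = 561.

561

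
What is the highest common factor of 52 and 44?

4

52 = 2^2 × 13
44 = 2^2 × 11
gcd(52, 44) = 2^2 = 4.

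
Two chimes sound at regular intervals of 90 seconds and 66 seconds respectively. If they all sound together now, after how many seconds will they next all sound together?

990 seconds

We need the least common multiple of the intervals.
90 = 2 × 3^2 × 5
66 = 2 × 3 × 11
LCM(90, 66) = 2 × 3^2 × 5 × 11 = 990.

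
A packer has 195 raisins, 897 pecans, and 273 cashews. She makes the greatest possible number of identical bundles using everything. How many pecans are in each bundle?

23

Number of bundles = gcd(195, 897, 273).
195 = 3 × 5 × 13
897 = 3 × 13 × 23
273 = 3 × 7 × 13
gcd(195, 897, 273) = 3 × 13 = 39.
pecans per bundle = 897 / 39 = 23.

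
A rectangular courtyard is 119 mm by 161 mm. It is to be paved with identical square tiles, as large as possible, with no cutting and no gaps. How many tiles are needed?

Tile side = gcd(119, 161).
119 = 7 × 17
161 = 7 × 23
gcd(119, 161) = 7.
Tiles: (119/7) × (161/7) = 17 × 23 = 391.

391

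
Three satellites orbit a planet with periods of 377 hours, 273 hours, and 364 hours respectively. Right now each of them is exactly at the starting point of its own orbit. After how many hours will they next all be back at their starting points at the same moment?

We need the least common multiple of the intervals.
377 = 13 × 29
273 = 3 × 7 × 13
364 = 2^2 × 7 × 13
LCM(377, 273, 364) = 2^2 × 3 × 7 × 13 × 29 = 31668.

31668 hours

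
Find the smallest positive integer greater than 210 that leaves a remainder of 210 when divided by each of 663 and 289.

N − 210 must be a common multiple of 663 and 289.
663 = 3 × 13 × 17
289 = 17^2
LCM(663, 289) = 3 × 13 × 17^2 = 11271.
Smallest N > 210 is LCM + 210 = 11271 + 210 = 11481.

11481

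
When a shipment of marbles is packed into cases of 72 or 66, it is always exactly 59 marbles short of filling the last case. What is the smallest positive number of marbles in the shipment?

733

Being 59 short of a full case of size k means N ≡ −59 (mod k), i.e. N + 59 is a multiple of each size.
72 = 2^3 × 3^2
66 = 2 × 3 × 11
LCM(72, 66) = 2^3 × 3^2 × 11 = 792.
Smallest positive N is 792 − 59 = 733.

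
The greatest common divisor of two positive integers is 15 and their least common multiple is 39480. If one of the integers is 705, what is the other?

For two integers, gcd × lcm = product, so the other is (15 × 39480) / 705 = 592200 / 705 = 840.

840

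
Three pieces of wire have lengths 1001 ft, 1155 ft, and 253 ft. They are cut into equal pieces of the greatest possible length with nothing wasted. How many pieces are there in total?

Piece length = gcd(1001, 1155, 253).
1001 = 7 × 11 × 13
1155 = 3 × 5 × 7 × 11
253 = 11 × 23
gcd(1001, 1155, 253) = 11.
Total pieces = 1001/11 + 1155/11 + 253/11 = 91 + 105 + 23 = 219.

219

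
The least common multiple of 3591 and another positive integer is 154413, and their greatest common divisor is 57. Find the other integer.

2451

gcd × lcm = product of the two integers, so the other integer is (57 × 154413) / 3591 = 2451.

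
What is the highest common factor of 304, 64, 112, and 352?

304 = 2^4 × 19
64 = 2^6
112 = 2^4 × 7
352 = 2^5 × 11
gcd(304, 64, 112, 352) = 2^4 = 16.

16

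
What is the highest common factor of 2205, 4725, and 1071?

2205 = 3^2 × 5 × 7^2
4725 = 3^3 × 5^2 × 7
1071 = 3^2 × 7 × 17
gcd(2205, 4725, 1071) = 3^2 × 7 = 63.

63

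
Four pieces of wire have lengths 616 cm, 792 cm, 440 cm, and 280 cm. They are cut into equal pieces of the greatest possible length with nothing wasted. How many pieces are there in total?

266

Piece length = gcd(616, 792, 440, 280).
616 = 2^3 × 7 × 11
792 = 2^3 × 3^2 × 11
440 = 2^3 × 5 × 11
280 = 2^3 × 5 × 7
gcd(616, 792, 440, 280) = 2^3 = 8.
Total pieces = 616/8 + 792/8 + 440/8 + 280/8 = 77 + 99 + 55 + 35 = 266.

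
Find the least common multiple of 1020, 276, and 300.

117300

1020 = 2^2 × 3 × 5 × 17
276 = 2^2 × 3 × 23
300 = 2^2 × 3 × 5^2
LCM(1020, 276, 300) = 2^2 × 3 × 5^2 × 17 × 23 = 117300.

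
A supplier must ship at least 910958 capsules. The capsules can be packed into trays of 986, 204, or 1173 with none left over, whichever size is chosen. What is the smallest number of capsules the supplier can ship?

952476

The number of capsules must be a common multiple of 986, 204, and 1173, so a multiple of their LCM.
986 = 2 × 17 × 29
204 = 2^2 × 3 × 17
1173 = 3 × 17 × 23
LCM(986, 204, 1173) = 2^2 × 3 × 17 × 23 × 29 = 136068.
Smallest multiple of 136068 that is ≥ 910958: ⌈910958/136068⌉ × 136068 = 7 × 136068 = 952476.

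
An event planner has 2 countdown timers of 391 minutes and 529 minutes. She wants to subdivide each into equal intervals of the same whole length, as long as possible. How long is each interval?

23 minutes

By the Euclidean algorithm:
529 = 1 × 391 + 138
391 = 2 × 138 + 115
138 = 1 × 115 + 23
115 = 5 × 23 + 0
gcd(391, 529) = 23.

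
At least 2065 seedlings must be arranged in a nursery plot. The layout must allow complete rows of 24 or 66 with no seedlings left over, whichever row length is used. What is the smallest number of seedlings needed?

2112

The number of seedlings must be a common multiple of 24 and 66, so a multiple of their LCM.
24 = 2^3 × 3
66 = 2 × 3 × 11
LCM(24, 66) = 2^3 × 3 × 11 = 264.
Smallest multiple of 264 that is ≥ 2065: ⌈2065/264⌉ × 264 = 8 × 264 = 2112.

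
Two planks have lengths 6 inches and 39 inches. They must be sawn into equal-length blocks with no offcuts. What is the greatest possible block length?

This is the greatest common divisor of 6 and 39.
6 = 2 × 3
39 = 3 × 13
gcd(6, 39) = 3.

3 inches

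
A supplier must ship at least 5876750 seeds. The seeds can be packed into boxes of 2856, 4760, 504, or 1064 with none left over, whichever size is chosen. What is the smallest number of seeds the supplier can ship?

The number of seeds must be a common multiple of 2856, 4760, 504, and 1064, so a multiple of their LCM.
2856 = 2^3 × 3 × 7 × 17
4760 = 2^3 × 5 × 7 × 17
504 = 2^3 × 3^2 × 7
1064 = 2^3 × 7 × 19
LCM(2856, 4760, 504, 1064) = 2^3 × 3^2 × 5 × 7 × 17 × 19 = 813960.
Smallest multiple of 813960 that is ≥ 5876750: ⌈5876750/813960⌉ × 813960 = 8 × 813960 = 6511680.

6511680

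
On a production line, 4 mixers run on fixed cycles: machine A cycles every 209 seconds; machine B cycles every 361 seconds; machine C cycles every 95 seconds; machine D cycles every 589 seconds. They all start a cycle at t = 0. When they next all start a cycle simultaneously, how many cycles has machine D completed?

1045 cycles

All finish a whole number of cycles simultaneously at t = LCM of the periods.
209 = 11 × 19
361 = 19^2
95 = 5 × 19
589 = 19 × 31
LCM(209, 361, 95, 589) = 5 × 11 × 19^2 × 31 = 615505.
Cycles for period 589: 615505 / 589 = 1045.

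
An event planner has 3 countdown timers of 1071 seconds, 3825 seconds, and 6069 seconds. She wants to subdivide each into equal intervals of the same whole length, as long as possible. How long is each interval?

51 seconds

The interval must divide each timer length; the longest such is the gcd.
1071 = 3^2 × 7 × 17
3825 = 3^2 × 5^2 × 17
6069 = 3 × 7 × 17^2
gcd(1071, 3825, 6069) = 3 × 17 = 51.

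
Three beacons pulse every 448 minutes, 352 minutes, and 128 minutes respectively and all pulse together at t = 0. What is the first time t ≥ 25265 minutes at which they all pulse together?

Joint pulses occur at multiples of LCM(448, 352, 128).
448 = 2^6 × 7
352 = 2^5 × 11
128 = 2^7
LCM(448, 352, 128) = 2^7 × 7 × 11 = 9856.
Smallest multiple of 9856 that is ≥ 25265: ⌈25265/9856⌉ × 9856 = 3 × 9856 = 29568.

29568 minutes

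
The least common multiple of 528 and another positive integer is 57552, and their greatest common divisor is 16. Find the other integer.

1744

gcd × lcm = product of the two integers, so the other integer is (16 × 57552) / 528 = 1744.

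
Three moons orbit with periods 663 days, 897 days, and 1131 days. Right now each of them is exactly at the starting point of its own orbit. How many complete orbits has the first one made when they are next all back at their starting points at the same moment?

667 orbits

The first common completion time is the LCM of the periods.
663 = 3 × 13 × 17
897 = 3 × 13 × 23
1131 = 3 × 13 × 29
LCM(663, 897, 1131) = 3 × 13 × 17 × 23 × 29 = 442221.
Orbits for period 663: 442221 / 663 = 667.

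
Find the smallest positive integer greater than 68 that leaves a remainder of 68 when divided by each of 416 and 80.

N − 68 must be a common multiple of 416 and 80.
416 = 2^5 × 13
80 = 2^4 × 5
LCM(416, 80) = 2^5 × 5 × 13 = 2080.
Smallest N > 68 is LCM + 68 = 2080 + 68 = 2148.

2148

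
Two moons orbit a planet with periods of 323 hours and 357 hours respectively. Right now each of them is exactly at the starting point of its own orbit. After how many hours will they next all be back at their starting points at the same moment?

The first simultaneous occurrence is after LCM of the individual periods.
323 = 17 × 19
357 = 3 × 7 × 17
LCM(323, 357) = 3 × 7 × 17 × 19 = 6783.

6783 hours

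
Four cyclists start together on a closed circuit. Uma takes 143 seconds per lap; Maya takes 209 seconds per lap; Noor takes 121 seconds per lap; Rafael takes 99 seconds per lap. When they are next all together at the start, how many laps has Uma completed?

They are all back at their starting positions together after one LCM of the periods.
143 = 11 × 13
209 = 11 × 19
121 = 11^2
99 = 3^2 × 11
LCM(143, 209, 121, 99) = 3^2 × 11^2 × 13 × 19 = 268983.
Laps for period 143: 268983 / 143 = 1881.

1881 laps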